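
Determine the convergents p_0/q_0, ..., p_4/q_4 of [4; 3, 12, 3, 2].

Using the convergent recurrence p_i = a_i*p_{i-1} + p_{i-2}, q_i = a_i*q_{i-1} + q_{i-2} with p_{-2}=0, p_{-1}=1, q_{-2}=1, q_{-1}=0:
  i=0: a_0=4, p_0 = 4*1 + 0 = 4, q_0 = 4*0 + 1 = 1.
  i=1: a_1=3, p_1 = 3*4 + 1 = 13, q_1 = 3*1 + 0 = 3.
  i=2: a_2=12, p_2 = 12*13 + 4 = 160, q_2 = 12*3 + 1 = 37.
  i=3: a_3=3, p_3 = 3*160 + 13 = 493, q_3 = 3*37 + 3 = 114.
  i=4: a_4=2, p_4 = 2*493 + 160 = 1146, q_4 = 2*114 + 37 = 265.

4/1, 13/3, 160/37, 493/114, 1146/265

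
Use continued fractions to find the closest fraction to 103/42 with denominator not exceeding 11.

27/11

Expand x = 103/42 as a continued fraction with the Euclidean algorithm:
  103 = 2*42 + 19, so a_0 = 2.
  42 = 2*19 + 4, so a_1 = 2.
  19 = 4*4 + 3, so a_2 = 4.
  4 = 1*3 + 1, so a_3 = 1.
  3 = 3*1 + 0, so a_4 = 3.
so x = [2; 2, 4, 1, 3].
Convergents (p_i = a_i*p_{i-1} + p_{i-2}, q_i = a_i*q_{i-1} + q_{i-2} with p_{-2}=0, p_{-1}=1, q_{-2}=1, q_{-1}=0), until the denominator exceeds 11:
  i=0: a_0=2, p_0 = 2*1 + 0 = 2, q_0 = 2*0 + 1 = 1.
  i=1: a_1=2, p_1 = 2*2 + 1 = 5, q_1 = 2*1 + 0 = 2.
  i=2: a_2=4, p_2 = 4*5 + 2 = 22, q_2 = 4*2 + 1 = 9.
  i=3: a_3=1, p_3 = 1*22 + 5 = 27, q_3 = 1*9 + 2 = 11.
  i=4: a_4=3, p_4 = 3*27 + 22 = 103, q_4 = 3*11 + 9 = 42.
q_4 = 42 > 11, so the last convergent with denominator <= 11 is p_3/q_3 = 27/11.
The closest fraction with denominator <= 11 is either p_3/q_3 or the intermediate fraction (k*p_3 + p_2)/(k*q_3 + q_2) with the largest k >= 1 whose denominator stays <= 11; these approach x as k grows, and every other convergent or intermediate fraction in range is farther away.
Largest k: floor((11 - q_2)/q_3) = floor((11 - 9)/11) = 0.
Since k = 0, no intermediate fraction beyond p_3/q_3 has denominator <= 11, so the convergent 27/11 is the closest (its error is |103*11 - 27*42|/(42*11) = 1/462).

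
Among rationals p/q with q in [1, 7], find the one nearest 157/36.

13/3

Expand x = 157/36 as a continued fraction with the Euclidean algorithm:
  157 = 4*36 + 13, so a_0 = 4.
  36 = 2*13 + 10, so a_1 = 2.
  13 = 1*10 + 3, so a_2 = 1.
  10 = 3*3 + 1, so a_3 = 3.
  3 = 3*1 + 0, so a_4 = 3.
so x = [4; 2, 1, 3, 3].
Convergents (p_i = a_i*p_{i-1} + p_{i-2}, q_i = a_i*q_{i-1} + q_{i-2} with p_{-2}=0, p_{-1}=1, q_{-2}=1, q_{-1}=0), until the denominator exceeds 7:
  i=0: a_0=4, p_0 = 4*1 + 0 = 4, q_0 = 4*0 + 1 = 1.
  i=1: a_1=2, p_1 = 2*4 + 1 = 9, q_1 = 2*1 + 0 = 2.
  i=2: a_2=1, p_2 = 1*9 + 4 = 13, q_2 = 1*2 + 1 = 3.
  i=3: a_3=3, p_3 = 3*13 + 9 = 48, q_3 = 3*3 + 2 = 11.
q_3 = 11 > 7, so the last convergent with denominator <= 7 is p_2/q_2 = 13/3.
The closest fraction with denominator <= 7 is either p_2/q_2 or the intermediate fraction (k*p_2 + p_1)/(k*q_2 + q_1) with the largest k >= 1 whose denominator stays <= 7; these approach x as k grows, and every other convergent or intermediate fraction in range is farther away.
Largest k: floor((7 - q_1)/q_2) = floor((7 - 2)/3) = 1.
That gives (1*13 + 9)/(1*3 + 2) = 22/5.
Compare the errors: |x - 13/3| = |157*3 - 13*36|/(36*3) = 3/108, and |x - 22/5| = |157*5 - 22*36|/(36*5) = 7/180.
Cross-multiplying, 3*180 = 540 < 756 = 7*108, so 3/108 is smaller: the convergent 13/3 is closer to x than 22/5.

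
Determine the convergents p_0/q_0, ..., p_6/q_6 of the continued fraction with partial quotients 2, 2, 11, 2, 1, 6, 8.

2/1, 5/2, 57/23, 119/48, 176/71, 1175/474, 9576/3863

Using the convergent recurrence p_i = a_i*p_{i-1} + p_{i-2}, q_i = a_i*q_{i-1} + q_{i-2} with p_{-2}=0, p_{-1}=1, q_{-2}=1, q_{-1}=0:
  i=0: a_0=2, p_0 = 2*1 + 0 = 2, q_0 = 2*0 + 1 = 1.
  i=1: a_1=2, p_1 = 2*2 + 1 = 5, q_1 = 2*1 + 0 = 2.
  i=2: a_2=11, p_2 = 11*5 + 2 = 57, q_2 = 11*2 + 1 = 23.
  i=3: a_3=2, p_3 = 2*57 + 5 = 119, q_3 = 2*23 + 2 = 48.
  i=4: a_4=1, p_4 = 1*119 + 57 = 176, q_4 = 1*48 + 23 = 71.
  i=5: a_5=6, p_5 = 6*176 + 119 = 1175, q_5 = 6*71 + 48 = 474.
  i=6: a_6=8, p_6 = 8*1175 + 176 = 9576, q_6 = 8*474 + 71 = 3863.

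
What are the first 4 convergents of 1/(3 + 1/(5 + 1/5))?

0/1, 1/3, 5/16, 26/83

Using the convergent recurrence p_i = a_i*p_{i-1} + p_{i-2}, q_i = a_i*q_{i-1} + q_{i-2} with p_{-2}=0, p_{-1}=1, q_{-2}=1, q_{-1}=0:
  i=0: a_0=0, p_0 = 0*1 + 0 = 0, q_0 = 0*0 + 1 = 1.
  i=1: a_1=3, p_1 = 3*0 + 1 = 1, q_1 = 3*1 + 0 = 3.
  i=2: a_2=5, p_2 = 5*1 + 0 = 5, q_2 = 5*3 + 1 = 16.
  i=3: a_3=5, p_3 = 5*5 + 1 = 26, q_3 = 5*16 + 3 = 83.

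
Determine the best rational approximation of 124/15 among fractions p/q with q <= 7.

33/4

Expand x = 124/15 as a continued fraction with the Euclidean algorithm:
  124 = 8*15 + 4, so a_0 = 8.
  15 = 3*4 + 3, so a_1 = 3.
  4 = 1*3 + 1, so a_2 = 1.
  3 = 3*1 + 0, so a_3 = 3.
so x = [8; 3, 1, 3].
Convergents (p_i = a_i*p_{i-1} + p_{i-2}, q_i = a_i*q_{i-1} + q_{i-2} with p_{-2}=0, p_{-1}=1, q_{-2}=1, q_{-1}=0), until the denominator exceeds 7:
  i=0: a_0=8, p_0 = 8*1 + 0 = 8, q_0 = 8*0 + 1 = 1.
  i=1: a_1=3, p_1 = 3*8 + 1 = 25, q_1 = 3*1 + 0 = 3.
  i=2: a_2=1, p_2 = 1*25 + 8 = 33, q_2 = 1*3 + 1 = 4.
  i=3: a_3=3, p_3 = 3*33 + 25 = 124, q_3 = 3*4 + 3 = 15.
q_3 = 15 > 7, so the last convergent with denominator <= 7 is p_2/q_2 = 33/4.
The closest fraction with denominator <= 7 is either p_2/q_2 or the intermediate fraction (k*p_2 + p_1)/(k*q_2 + q_1) with the largest k >= 1 whose denominator stays <= 7; these approach x as k grows, and every other convergent or intermediate fraction in range is farther away.
Largest k: floor((7 - q_1)/q_2) = floor((7 - 3)/4) = 1.
That gives (1*33 + 25)/(1*4 + 3) = 58/7.
Compare the errors: |x - 33/4| = |124*4 - 33*15|/(15*4) = 1/60, and |x - 58/7| = |124*7 - 58*15|/(15*7) = 2/105.
Cross-multiplying, 1*105 = 105 < 120 = 2*60, so 1/60 is smaller: the convergent 33/4 is closer to x than 58/7.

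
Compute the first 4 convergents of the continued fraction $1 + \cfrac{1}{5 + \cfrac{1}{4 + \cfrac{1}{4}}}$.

1/1, 6/5, 25/21, 106/89

Using the convergent recurrence p_i = a_i*p_{i-1} + p_{i-2}, q_i = a_i*q_{i-1} + q_{i-2} with p_{-2}=0, p_{-1}=1, q_{-2}=1, q_{-1}=0:
  i=0: a_0=1, p_0 = 1*1 + 0 = 1, q_0 = 1*0 + 1 = 1.
  i=1: a_1=5, p_1 = 5*1 + 1 = 6, q_1 = 5*1 + 0 = 5.
  i=2: a_2=4, p_2 = 4*6 + 1 = 25, q_2 = 4*5 + 1 = 21.
  i=3: a_3=4, p_3 = 4*25 + 6 = 106, q_3 = 4*21 + 5 = 89.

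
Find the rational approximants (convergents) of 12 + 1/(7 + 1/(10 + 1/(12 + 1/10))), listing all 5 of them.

12/1, 85/7, 862/71, 10429/859, 105152/8661

Using the convergent recurrence p_i = a_i*p_{i-1} + p_{i-2}, q_i = a_i*q_{i-1} + q_{i-2} with p_{-2}=0, p_{-1}=1, q_{-2}=1, q_{-1}=0:
  i=0: a_0=12, p_0 = 12*1 + 0 = 12, q_0 = 12*0 + 1 = 1.
  i=1: a_1=7, p_1 = 7*12 + 1 = 85, q_1 = 7*1 + 0 = 7.
  i=2: a_2=10, p_2 = 10*85 + 12 = 862, q_2 = 10*7 + 1 = 71.
  i=3: a_3=12, p_3 = 12*862 + 85 = 10429, q_3 = 12*71 + 7 = 859.
  i=4: a_4=10, p_4 = 10*10429 + 862 = 105152, q_4 = 10*859 + 71 = 8661.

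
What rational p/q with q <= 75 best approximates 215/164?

Expand x = 215/164 as a continued fraction with the Euclidean algorithm:
  215 = 1*164 + 51, so a_0 = 1.
  164 = 3*51 + 11, so a_1 = 3.
  51 = 4*11 + 7, so a_2 = 4.
  11 = 1*7 + 4, so a_3 = 1.
  7 = 1*4 + 3, so a_4 = 1.
  4 = 1*3 + 1, so a_5 = 1.
  3 = 3*1 + 0, so a_6 = 3.
so x = [1; 3, 4, 1, 1, 1, 3].
Convergents (p_i = a_i*p_{i-1} + p_{i-2}, q_i = a_i*q_{i-1} + q_{i-2} with p_{-2}=0, p_{-1}=1, q_{-2}=1, q_{-1}=0), until the denominator exceeds 75:
  i=0: a_0=1, p_0 = 1*1 + 0 = 1, q_0 = 1*0 + 1 = 1.
  i=1: a_1=3, p_1 = 3*1 + 1 = 4, q_1 = 3*1 + 0 = 3.
  i=2: a_2=4, p_2 = 4*4 + 1 = 17, q_2 = 4*3 + 1 = 13.
  i=3: a_3=1, p_3 = 1*17 + 4 = 21, q_3 = 1*13 + 3 = 16.
  i=4: a_4=1, p_4 = 1*21 + 17 = 38, q_4 = 1*16 + 13 = 29.
  i=5: a_5=1, p_5 = 1*38 + 21 = 59, q_5 = 1*29 + 16 = 45.
  i=6: a_6=3, p_6 = 3*59 + 38 = 215, q_6 = 3*45 + 29 = 164.
q_6 = 164 > 75, so the last convergent with denominator <= 75 is p_5/q_5 = 59/45.
The closest fraction with denominator <= 75 is either p_5/q_5 or the intermediate fraction (k*p_5 + p_4)/(k*q_5 + q_4) with the largest k >= 1 whose denominator stays <= 75; these approach x as k grows, and every other convergent or intermediate fraction in range is farther away.
Largest k: floor((75 - q_4)/q_5) = floor((75 - 29)/45) = 1.
That gives (1*59 + 38)/(1*45 + 29) = 97/74.
Compare the errors: |x - 59/45| = |215*45 - 59*164|/(164*45) = 1/7380, and |x - 97/74| = |215*74 - 97*164|/(164*74) = 2/12136.
Cross-multiplying, 1*12136 = 12136 < 14760 = 2*7380, so 1/7380 is smaller: the convergent 59/45 is closer to x than 97/74.

59/45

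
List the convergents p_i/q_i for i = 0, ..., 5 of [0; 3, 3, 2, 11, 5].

0/1, 1/3, 3/10, 7/23, 80/263, 407/1338

Using the convergent recurrence p_i = a_i*p_{i-1} + p_{i-2}, q_i = a_i*q_{i-1} + q_{i-2} with p_{-2}=0, p_{-1}=1, q_{-2}=1, q_{-1}=0:
  i=0: a_0=0, p_0 = 0*1 + 0 = 0, q_0 = 0*0 + 1 = 1.
  i=1: a_1=3, p_1 = 3*0 + 1 = 1, q_1 = 3*1 + 0 = 3.
  i=2: a_2=3, p_2 = 3*1 + 0 = 3, q_2 = 3*3 + 1 = 10.
  i=3: a_3=2, p_3 = 2*3 + 1 = 7, q_3 = 2*10 + 3 = 23.
  i=4: a_4=11, p_4 = 11*7 + 3 = 80, q_4 = 11*23 + 10 = 263.
  i=5: a_5=5, p_5 = 5*80 + 7 = 407, q_5 = 5*263 + 23 = 1338.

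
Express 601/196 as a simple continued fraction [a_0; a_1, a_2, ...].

Run the Euclidean algorithm on 601 and 196; the successive quotients are the partial quotients a_0, a_1, ... (each step inverts the fractional part left over by the previous one):
  601 = 3*196 + 13, so a_0 = 3.
  196 = 15*13 + 1, so a_1 = 15.
  13 = 13*1 + 0, so a_2 = 13.
The remainder reaches 0 after 3 divisions, so the expansion has 3 partial quotients, read off in order.

[3; 15, 13]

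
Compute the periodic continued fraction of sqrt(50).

[7; (14)]

Write x_i = (sqrt(50) + m_i)/d_i with (m_0, d_0) = (0, 1). a_0 = floor(sqrt(50)) = 7, since 7^2 = 49 <= 50 < 64 = 8^2.
Iterate m_{i+1} = d_i*a_i - m_i, d_{i+1} = (50 - m_{i+1}^2)/d_i, a_{i+1} = floor((a_0 + m_{i+1})/d_{i+1}):
  m_1 = 1*7 - 0 = 7, d_1 = (50 - 7^2)/1 = 1/1 = 1, a_1 = floor((7 + 7)/1) = 14.
  m_2 = 1*14 - 7 = 7, d_2 = (50 - 7^2)/1 = 1/1 = 1: (m_2, d_2) = (m_1, d_1) = (7, 1), so from here the quotient a_1 repeats; the period length is 1.
Hence the expansion of sqrt(50) is a_0 = 7 followed by the repeating block 14 (period 1).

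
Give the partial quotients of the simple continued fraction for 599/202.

Run the Euclidean algorithm on 599 and 202; the successive quotients are the partial quotients a_0, a_1, ... (each step inverts the fractional part left over by the previous one):
  599 = 2*202 + 195, so a_0 = 2.
  202 = 1*195 + 7, so a_1 = 1.
  195 = 27*7 + 6, so a_2 = 27.
  7 = 1*6 + 1, so a_3 = 1.
  6 = 6*1 + 0, so a_4 = 6.
The remainder reaches 0 after 5 divisions, so the expansion has 5 partial quotients, read off in order.

[2; 1, 27, 1, 6]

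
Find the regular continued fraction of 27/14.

[1; 1, 13]

Run the Euclidean algorithm on 27 and 14; the successive quotients are the partial quotients a_0, a_1, ... (each step inverts the fractional part left over by the previous one):
  27 = 1*14 + 13, so a_0 = 1.
  14 = 1*13 + 1, so a_1 = 1.
  13 = 13*1 + 0, so a_2 = 13.
The remainder reaches 0 after 3 divisions, so the expansion has 3 partial quotients, read off in order.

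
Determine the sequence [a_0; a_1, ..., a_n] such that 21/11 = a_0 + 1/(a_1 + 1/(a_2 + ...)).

[1; 1, 10]

Run the Euclidean algorithm on 21 and 11; the successive quotients are the partial quotients a_0, a_1, ... (each step inverts the fractional part left over by the previous one):
  21 = 1*11 + 10, so a_0 = 1.
  11 = 1*10 + 1, so a_1 = 1.
  10 = 10*1 + 0, so a_2 = 10.
The remainder reaches 0 after 3 divisions, so the expansion has 3 partial quotients, read off in order.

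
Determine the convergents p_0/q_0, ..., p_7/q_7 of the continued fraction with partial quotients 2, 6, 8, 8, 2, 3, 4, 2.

Using the convergent recurrence p_i = a_i*p_{i-1} + p_{i-2}, q_i = a_i*q_{i-1} + q_{i-2} with p_{-2}=0, p_{-1}=1, q_{-2}=1, q_{-1}=0:
  i=0: a_0=2, p_0 = 2*1 + 0 = 2, q_0 = 2*0 + 1 = 1.
  i=1: a_1=6, p_1 = 6*2 + 1 = 13, q_1 = 6*1 + 0 = 6.
  i=2: a_2=8, p_2 = 8*13 + 2 = 106, q_2 = 8*6 + 1 = 49.
  i=3: a_3=8, p_3 = 8*106 + 13 = 861, q_3 = 8*49 + 6 = 398.
  i=4: a_4=2, p_4 = 2*861 + 106 = 1828, q_4 = 2*398 + 49 = 845.
  i=5: a_5=3, p_5 = 3*1828 + 861 = 6345, q_5 = 3*845 + 398 = 2933.
  i=6: a_6=4, p_6 = 4*6345 + 1828 = 27208, q_6 = 4*2933 + 845 = 12577.
  i=7: a_7=2, p_7 = 2*27208 + 6345 = 60761, q_7 = 2*12577 + 2933 = 28087.

2/1, 13/6, 106/49, 861/398, 1828/845, 6345/2933, 27208/12577, 60761/28087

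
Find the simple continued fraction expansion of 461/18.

[25; 1, 1, 1, 1, 3]

Run the Euclidean algorithm on 461 and 18; the successive quotients are the partial quotients a_0, a_1, ... (each step inverts the fractional part left over by the previous one):
  461 = 25*18 + 11, so a_0 = 25.
  18 = 1*11 + 7, so a_1 = 1.
  11 = 1*7 + 4, so a_2 = 1.
  7 = 1*4 + 3, so a_3 = 1.
  4 = 1*3 + 1, so a_4 = 1.
  3 = 3*1 + 0, so a_5 = 3.
The remainder reaches 0 after 6 divisions, so the expansion has 6 partial quotients, read off in order.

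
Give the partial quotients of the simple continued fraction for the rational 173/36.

[4; 1, 4, 7]

Run the Euclidean algorithm on 173 and 36; the successive quotients are the partial quotients a_0, a_1, ... (each step inverts the fractional part left over by the previous one):
  173 = 4*36 + 29, so a_0 = 4.
  36 = 1*29 + 7, so a_1 = 1.
  29 = 4*7 + 1, so a_2 = 4.
  7 = 7*1 + 0, so a_3 = 7.
The remainder reaches 0 after 4 divisions, so the expansion has 4 partial quotients, read off in order.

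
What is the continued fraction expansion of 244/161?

Run the Euclidean algorithm on 244 and 161; the successive quotients are the partial quotients a_0, a_1, ... (each step inverts the fractional part left over by the previous one):
  244 = 1*161 + 83, so a_0 = 1.
  161 = 1*83 + 78, so a_1 = 1.
  83 = 1*78 + 5, so a_2 = 1.
  78 = 15*5 + 3, so a_3 = 15.
  5 = 1*3 + 2, so a_4 = 1.
  3 = 1*2 + 1, so a_5 = 1.
  2 = 2*1 + 0, so a_6 = 2.
The remainder reaches 0 after 7 divisions, so the expansion has 7 partial quotients, read off in order.

[1; 1, 1, 15, 1, 1, 2]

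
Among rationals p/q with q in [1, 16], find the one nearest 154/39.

63/16

Expand x = 154/39 as a continued fraction with the Euclidean algorithm:
  154 = 3*39 + 37, so a_0 = 3.
  39 = 1*37 + 2, so a_1 = 1.
  37 = 18*2 + 1, so a_2 = 18.
  2 = 2*1 + 0, so a_3 = 2.
so x = [3; 1, 18, 2].
Convergents (p_i = a_i*p_{i-1} + p_{i-2}, q_i = a_i*q_{i-1} + q_{i-2} with p_{-2}=0, p_{-1}=1, q_{-2}=1, q_{-1}=0), until the denominator exceeds 16:
  i=0: a_0=3, p_0 = 3*1 + 0 = 3, q_0 = 3*0 + 1 = 1.
  i=1: a_1=1, p_1 = 1*3 + 1 = 4, q_1 = 1*1 + 0 = 1.
  i=2: a_2=18, p_2 = 18*4 + 3 = 75, q_2 = 18*1 + 1 = 19.
q_2 = 19 > 16, so the last convergent with denominator <= 16 is p_1/q_1 = 4/1.
The closest fraction with denominator <= 16 is either p_1/q_1 or the intermediate fraction (k*p_1 + p_0)/(k*q_1 + q_0) with the largest k >= 1 whose denominator stays <= 16; these approach x as k grows, and every other convergent or intermediate fraction in range is farther away.
Largest k: floor((16 - q_0)/q_1) = floor((16 - 1)/1) = 15.
That gives (15*4 + 3)/(15*1 + 1) = 63/16.
Compare the errors: |x - 4/1| = |154*1 - 4*39|/(39*1) = 2/39, and |x - 63/16| = |154*16 - 63*39|/(39*16) = 7/624.
Cross-multiplying, 7*39 = 273 < 1248 = 2*624, so 7/624 is smaller: the intermediate fraction 63/16 is closer to x than 4/1.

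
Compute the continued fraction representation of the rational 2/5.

Run the Euclidean algorithm on 2 and 5; the successive quotients are the partial quotients a_0, a_1, ... (each step inverts the fractional part left over by the previous one):
  2 = 0*5 + 2, so a_0 = 0.
  5 = 2*2 + 1, so a_1 = 2.
  2 = 2*1 + 0, so a_2 = 2.
The remainder reaches 0 after 3 divisions, so the expansion has 3 partial quotients, read off in order.

[0; 2, 2]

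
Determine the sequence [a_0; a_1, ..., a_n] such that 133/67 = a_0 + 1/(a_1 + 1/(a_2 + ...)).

[1; 1, 66]

Run the Euclidean algorithm on 133 and 67; the successive quotients are the partial quotients a_0, a_1, ... (each step inverts the fractional part left over by the previous one):
  133 = 1*67 + 66, so a_0 = 1.
  67 = 1*66 + 1, so a_1 = 1.
  66 = 66*1 + 0, so a_2 = 66.
The remainder reaches 0 after 3 divisions, so the expansion has 3 partial quotients, read off in order.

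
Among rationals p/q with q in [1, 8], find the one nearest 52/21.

5/2

Expand x = 52/21 as a continued fraction with the Euclidean algorithm:
  52 = 2*21 + 10, so a_0 = 2.
  21 = 2*10 + 1, so a_1 = 2.
  10 = 10*1 + 0, so a_2 = 10.
so x = [2; 2, 10].
Convergents (p_i = a_i*p_{i-1} + p_{i-2}, q_i = a_i*q_{i-1} + q_{i-2} with p_{-2}=0, p_{-1}=1, q_{-2}=1, q_{-1}=0), until the denominator exceeds 8:
  i=0: a_0=2, p_0 = 2*1 + 0 = 2, q_0 = 2*0 + 1 = 1.
  i=1: a_1=2, p_1 = 2*2 + 1 = 5, q_1 = 2*1 + 0 = 2.
  i=2: a_2=10, p_2 = 10*5 + 2 = 52, q_2 = 10*2 + 1 = 21.
q_2 = 21 > 8, so the last convergent with denominator <= 8 is p_1/q_1 = 5/2.
The closest fraction with denominator <= 8 is either p_1/q_1 or the intermediate fraction (k*p_1 + p_0)/(k*q_1 + q_0) with the largest k >= 1 whose denominator stays <= 8; these approach x as k grows, and every other convergent or intermediate fraction in range is farther away.
Largest k: floor((8 - q_0)/q_1) = floor((8 - 1)/2) = 3.
That gives (3*5 + 2)/(3*2 + 1) = 17/7.
Compare the errors: |x - 5/2| = |52*2 - 5*21|/(21*2) = 1/42, and |x - 17/7| = |52*7 - 17*21|/(21*7) = 7/147.
Cross-multiplying, 1*147 = 147 < 294 = 7*42, so 1/42 is smaller: the convergent 5/2 is closer to x than 17/7.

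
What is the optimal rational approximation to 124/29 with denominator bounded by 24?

Expand x = 124/29 as a continued fraction with the Euclidean algorithm:
  124 = 4*29 + 8, so a_0 = 4.
  29 = 3*8 + 5, so a_1 = 3.
  8 = 1*5 + 3, so a_2 = 1.
  5 = 1*3 + 2, so a_3 = 1.
  3 = 1*2 + 1, so a_4 = 1.
  2 = 2*1 + 0, so a_5 = 2.
so x = [4; 3, 1, 1, 1, 2].
Convergents (p_i = a_i*p_{i-1} + p_{i-2}, q_i = a_i*q_{i-1} + q_{i-2} with p_{-2}=0, p_{-1}=1, q_{-2}=1, q_{-1}=0), until the denominator exceeds 24:
  i=0: a_0=4, p_0 = 4*1 + 0 = 4, q_0 = 4*0 + 1 = 1.
  i=1: a_1=3, p_1 = 3*4 + 1 = 13, q_1 = 3*1 + 0 = 3.
  i=2: a_2=1, p_2 = 1*13 + 4 = 17, q_2 = 1*3 + 1 = 4.
  i=3: a_3=1, p_3 = 1*17 + 13 = 30, q_3 = 1*4 + 3 = 7.
  i=4: a_4=1, p_4 = 1*30 + 17 = 47, q_4 = 1*7 + 4 = 11.
  i=5: a_5=2, p_5 = 2*47 + 30 = 124, q_5 = 2*11 + 7 = 29.
q_5 = 29 > 24, so the last convergent with denominator <= 24 is p_4/q_4 = 47/11.
The closest fraction with denominator <= 24 is either p_4/q_4 or the intermediate fraction (k*p_4 + p_3)/(k*q_4 + q_3) with the largest k >= 1 whose denominator stays <= 24; these approach x as k grows, and every other convergent or intermediate fraction in range is farther away.
Largest k: floor((24 - q_3)/q_4) = floor((24 - 7)/11) = 1.
That gives (1*47 + 30)/(1*11 + 7) = 77/18.
Compare the errors: |x - 47/11| = |124*11 - 47*29|/(29*11) = 1/319, and |x - 77/18| = |124*18 - 77*29|/(29*18) = 1/522.
Cross-multiplying, 1*319 = 319 < 522 = 1*522, so 1/522 is smaller: the intermediate fraction 77/18 is closer to x than 47/11.

77/18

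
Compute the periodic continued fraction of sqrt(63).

Write x_i = (sqrt(63) + m_i)/d_i with (m_0, d_0) = (0, 1). a_0 = floor(sqrt(63)) = 7, since 7^2 = 49 <= 63 < 64 = 8^2.
Iterate m_{i+1} = d_i*a_i - m_i, d_{i+1} = (63 - m_{i+1}^2)/d_i, a_{i+1} = floor((a_0 + m_{i+1})/d_{i+1}):
  m_1 = 1*7 - 0 = 7, d_1 = (63 - 7^2)/1 = 14/1 = 14, a_1 = floor((7 + 7)/14) = 1.
  m_2 = 14*1 - 7 = 7, d_2 = (63 - 7^2)/14 = 14/14 = 1, a_2 = floor((7 + 7)/1) = 14.
  m_3 = 1*14 - 7 = 7, d_3 = (63 - 7^2)/1 = 14/1 = 14: (m_3, d_3) = (m_1, d_1) = (7, 14), so from here the quotients repeat a_1, a_2; the period length is 2.
Hence the expansion of sqrt(63) is a_0 = 7 followed by the repeating block 1, 14 (period 2).

[7; (1, 14)]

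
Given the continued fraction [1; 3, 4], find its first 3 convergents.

Using the convergent recurrence p_i = a_i*p_{i-1} + p_{i-2}, q_i = a_i*q_{i-1} + q_{i-2} with p_{-2}=0, p_{-1}=1, q_{-2}=1, q_{-1}=0:
  i=0: a_0=1, p_0 = 1*1 + 0 = 1, q_0 = 1*0 + 1 = 1.
  i=1: a_1=3, p_1 = 3*1 + 1 = 4, q_1 = 3*1 + 0 = 3.
  i=2: a_2=4, p_2 = 4*4 + 1 = 17, q_2 = 4*3 + 1 = 13.

1/1, 4/3, 17/13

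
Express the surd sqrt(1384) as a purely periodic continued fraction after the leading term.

[37; (4, 1, 17, 1, 4, 74)]

Write x_i = (sqrt(1384) + m_i)/d_i with (m_0, d_0) = (0, 1). a_0 = floor(sqrt(1384)) = 37, since 37^2 = 1369 <= 1384 < 1444 = 38^2.
Iterate m_{i+1} = d_i*a_i - m_i, d_{i+1} = (1384 - m_{i+1}^2)/d_i, a_{i+1} = floor((a_0 + m_{i+1})/d_{i+1}):
  m_1 = 1*37 - 0 = 37, d_1 = (1384 - 37^2)/1 = 15/1 = 15, a_1 = floor((37 + 37)/15) = 4.
  m_2 = 15*4 - 37 = 23, d_2 = (1384 - 23^2)/15 = 855/15 = 57, a_2 = floor((37 + 23)/57) = 1.
  m_3 = 57*1 - 23 = 34, d_3 = (1384 - 34^2)/57 = 228/57 = 4, a_3 = floor((37 + 34)/4) = 17.
  m_4 = 4*17 - 34 = 34, d_4 = (1384 - 34^2)/4 = 228/4 = 57, a_4 = floor((37 + 34)/57) = 1.
  m_5 = 57*1 - 34 = 23, d_5 = (1384 - 23^2)/57 = 855/57 = 15, a_5 = floor((37 + 23)/15) = 4.
  m_6 = 15*4 - 23 = 37, d_6 = (1384 - 37^2)/15 = 15/15 = 1, a_6 = floor((37 + 37)/1) = 74.
  m_7 = 1*74 - 37 = 37, d_7 = (1384 - 37^2)/1 = 15/1 = 15: (m_7, d_7) = (m_1, d_1) = (37, 15), so from here the quotients repeat a_1, ..., a_6; the period length is 6.
Hence the expansion of sqrt(1384) is a_0 = 37 followed by the repeating block 4, 1, 17, 1, 4, 74 (period 6).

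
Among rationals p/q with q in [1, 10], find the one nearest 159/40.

4/1

Expand x = 159/40 as a continued fraction with the Euclidean algorithm:
  159 = 3*40 + 39, so a_0 = 3.
  40 = 1*39 + 1, so a_1 = 1.
  39 = 39*1 + 0, so a_2 = 39.
so x = [3; 1, 39].
Convergents (p_i = a_i*p_{i-1} + p_{i-2}, q_i = a_i*q_{i-1} + q_{i-2} with p_{-2}=0, p_{-1}=1, q_{-2}=1, q_{-1}=0), until the denominator exceeds 10:
  i=0: a_0=3, p_0 = 3*1 + 0 = 3, q_0 = 3*0 + 1 = 1.
  i=1: a_1=1, p_1 = 1*3 + 1 = 4, q_1 = 1*1 + 0 = 1.
  i=2: a_2=39, p_2 = 39*4 + 3 = 159, q_2 = 39*1 + 1 = 40.
q_2 = 40 > 10, so the last convergent with denominator <= 10 is p_1/q_1 = 4/1.
The closest fraction with denominator <= 10 is either p_1/q_1 or the intermediate fraction (k*p_1 + p_0)/(k*q_1 + q_0) with the largest k >= 1 whose denominator stays <= 10; these approach x as k grows, and every other convergent or intermediate fraction in range is farther away.
Largest k: floor((10 - q_0)/q_1) = floor((10 - 1)/1) = 9.
That gives (9*4 + 3)/(9*1 + 1) = 39/10.
Compare the errors: |x - 4/1| = |159*1 - 4*40|/(40*1) = 1/40, and |x - 39/10| = |159*10 - 39*40|/(40*10) = 30/400.
Cross-multiplying, 1*400 = 400 < 1200 = 30*40, so 1/40 is smaller: the convergent 4/1 is closer to x than 39/10.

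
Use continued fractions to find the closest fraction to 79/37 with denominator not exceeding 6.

Expand x = 79/37 as a continued fraction with the Euclidean algorithm:
  79 = 2*37 + 5, so a_0 = 2.
  37 = 7*5 + 2, so a_1 = 7.
  5 = 2*2 + 1, so a_2 = 2.
  2 = 2*1 + 0, so a_3 = 2.
so x = [2; 7, 2, 2].
Convergents (p_i = a_i*p_{i-1} + p_{i-2}, q_i = a_i*q_{i-1} + q_{i-2} with p_{-2}=0, p_{-1}=1, q_{-2}=1, q_{-1}=0), until the denominator exceeds 6:
  i=0: a_0=2, p_0 = 2*1 + 0 = 2, q_0 = 2*0 + 1 = 1.
  i=1: a_1=7, p_1 = 7*2 + 1 = 15, q_1 = 7*1 + 0 = 7.
q_1 = 7 > 6, so the last convergent with denominator <= 6 is p_0/q_0 = 2/1.
The closest fraction with denominator <= 6 is either p_0/q_0 or the intermediate fraction (k*p_0 + p_{-1})/(k*q_0 + q_{-1}) with the largest k >= 1 whose denominator stays <= 6; these approach x as k grows, and every other convergent or intermediate fraction in range is farther away.
Largest k: floor((6 - q_{-1})/q_0) = floor((6 - 0)/1) = 6 (using the seeds p_{-1} = 1, q_{-1} = 0).
That gives (6*2 + 1)/(6*1 + 0) = 13/6.
Compare the errors: |x - 2/1| = |79*1 - 2*37|/(37*1) = 5/37, and |x - 13/6| = |79*6 - 13*37|/(37*6) = 7/222.
Cross-multiplying, 7*37 = 259 < 1110 = 5*222, so 7/222 is smaller: the intermediate fraction 13/6 is closer to x than 2/1.

13/6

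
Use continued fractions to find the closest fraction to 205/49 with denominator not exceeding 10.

21/5

Expand x = 205/49 as a continued fraction with the Euclidean algorithm:
  205 = 4*49 + 9, so a_0 = 4.
  49 = 5*9 + 4, so a_1 = 5.
  9 = 2*4 + 1, so a_2 = 2.
  4 = 4*1 + 0, so a_3 = 4.
so x = [4; 5, 2, 4].
Convergents (p_i = a_i*p_{i-1} + p_{i-2}, q_i = a_i*q_{i-1} + q_{i-2} with p_{-2}=0, p_{-1}=1, q_{-2}=1, q_{-1}=0), until the denominator exceeds 10:
  i=0: a_0=4, p_0 = 4*1 + 0 = 4, q_0 = 4*0 + 1 = 1.
  i=1: a_1=5, p_1 = 5*4 + 1 = 21, q_1 = 5*1 + 0 = 5.
  i=2: a_2=2, p_2 = 2*21 + 4 = 46, q_2 = 2*5 + 1 = 11.
q_2 = 11 > 10, so the last convergent with denominator <= 10 is p_1/q_1 = 21/5.
The closest fraction with denominator <= 10 is either p_1/q_1 or the intermediate fraction (k*p_1 + p_0)/(k*q_1 + q_0) with the largest k >= 1 whose denominator stays <= 10; these approach x as k grows, and every other convergent or intermediate fraction in range is farther away.
Largest k: floor((10 - q_0)/q_1) = floor((10 - 1)/5) = 1.
That gives (1*21 + 4)/(1*5 + 1) = 25/6.
Compare the errors: |x - 21/5| = |205*5 - 21*49|/(49*5) = 4/245, and |x - 25/6| = |205*6 - 25*49|/(49*6) = 5/294.
Cross-multiplying, 4*294 = 1176 < 1225 = 5*245, so 4/245 is smaller: the convergent 21/5 is closer to x than 25/6.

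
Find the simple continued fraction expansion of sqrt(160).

Write x_i = (sqrt(160) + m_i)/d_i with (m_0, d_0) = (0, 1). a_0 = floor(sqrt(160)) = 12, since 12^2 = 144 <= 160 < 169 = 13^2.
Iterate m_{i+1} = d_i*a_i - m_i, d_{i+1} = (160 - m_{i+1}^2)/d_i, a_{i+1} = floor((a_0 + m_{i+1})/d_{i+1}):
  m_1 = 1*12 - 0 = 12, d_1 = (160 - 12^2)/1 = 16/1 = 16, a_1 = floor((12 + 12)/16) = 1.
  m_2 = 16*1 - 12 = 4, d_2 = (160 - 4^2)/16 = 144/16 = 9, a_2 = floor((12 + 4)/9) = 1.
  m_3 = 9*1 - 4 = 5, d_3 = (160 - 5^2)/9 = 135/9 = 15, a_3 = floor((12 + 5)/15) = 1.
  m_4 = 15*1 - 5 = 10, d_4 = (160 - 10^2)/15 = 60/15 = 4, a_4 = floor((12 + 10)/4) = 5.
  m_5 = 4*5 - 10 = 10, d_5 = (160 - 10^2)/4 = 60/4 = 15, a_5 = floor((12 + 10)/15) = 1.
  m_6 = 15*1 - 10 = 5, d_6 = (160 - 5^2)/15 = 135/15 = 9, a_6 = floor((12 + 5)/9) = 1.
  m_7 = 9*1 - 5 = 4, d_7 = (160 - 4^2)/9 = 144/9 = 16, a_7 = floor((12 + 4)/16) = 1.
  m_8 = 16*1 - 4 = 12, d_8 = (160 - 12^2)/16 = 16/16 = 1, a_8 = floor((12 + 12)/1) = 24.
  m_9 = 1*24 - 12 = 12, d_9 = (160 - 12^2)/1 = 16/1 = 16: (m_9, d_9) = (m_1, d_1) = (12, 16), so from here the quotients repeat a_1, ..., a_8; the period length is 8.
Hence the expansion of sqrt(160) is a_0 = 12 followed by the repeating block 1, 1, 1, 5, 1, 1, 1, 24 (period 8).

[12; (1, 1, 1, 5, 1, 1, 1, 24)]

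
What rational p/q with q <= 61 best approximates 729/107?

Expand x = 729/107 as a continued fraction with the Euclidean algorithm:
  729 = 6*107 + 87, so a_0 = 6.
  107 = 1*87 + 20, so a_1 = 1.
  87 = 4*20 + 7, so a_2 = 4.
  20 = 2*7 + 6, so a_3 = 2.
  7 = 1*6 + 1, so a_4 = 1.
  6 = 6*1 + 0, so a_5 = 6.
so x = [6; 1, 4, 2, 1, 6].
Convergents (p_i = a_i*p_{i-1} + p_{i-2}, q_i = a_i*q_{i-1} + q_{i-2} with p_{-2}=0, p_{-1}=1, q_{-2}=1, q_{-1}=0), until the denominator exceeds 61:
  i=0: a_0=6, p_0 = 6*1 + 0 = 6, q_0 = 6*0 + 1 = 1.
  i=1: a_1=1, p_1 = 1*6 + 1 = 7, q_1 = 1*1 + 0 = 1.
  i=2: a_2=4, p_2 = 4*7 + 6 = 34, q_2 = 4*1 + 1 = 5.
  i=3: a_3=2, p_3 = 2*34 + 7 = 75, q_3 = 2*5 + 1 = 11.
  i=4: a_4=1, p_4 = 1*75 + 34 = 109, q_4 = 1*11 + 5 = 16.
  i=5: a_5=6, p_5 = 6*109 + 75 = 729, q_5 = 6*16 + 11 = 107.
q_5 = 107 > 61, so the last convergent with denominator <= 61 is p_4/q_4 = 109/16.
The closest fraction with denominator <= 61 is either p_4/q_4 or the intermediate fraction (k*p_4 + p_3)/(k*q_4 + q_3) with the largest k >= 1 whose denominator stays <= 61; these approach x as k grows, and every other convergent or intermediate fraction in range is farther away.
Largest k: floor((61 - q_3)/q_4) = floor((61 - 11)/16) = 3.
That gives (3*109 + 75)/(3*16 + 11) = 402/59.
Compare the errors: |x - 109/16| = |729*16 - 109*107|/(107*16) = 1/1712, and |x - 402/59| = |729*59 - 402*107|/(107*59) = 3/6313.
Cross-multiplying, 3*1712 = 5136 < 6313 = 1*6313, so 3/6313 is smaller: the intermediate fraction 402/59 is closer to x than 109/16.

402/59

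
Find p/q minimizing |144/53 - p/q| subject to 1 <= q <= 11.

Expand x = 144/53 as a continued fraction with the Euclidean algorithm:
  144 = 2*53 + 38, so a_0 = 2.
  53 = 1*38 + 15, so a_1 = 1.
  38 = 2*15 + 8, so a_2 = 2.
  15 = 1*8 + 7, so a_3 = 1.
  8 = 1*7 + 1, so a_4 = 1.
  7 = 7*1 + 0, so a_5 = 7.
so x = [2; 1, 2, 1, 1, 7].
Convergents (p_i = a_i*p_{i-1} + p_{i-2}, q_i = a_i*q_{i-1} + q_{i-2} with p_{-2}=0, p_{-1}=1, q_{-2}=1, q_{-1}=0), until the denominator exceeds 11:
  i=0: a_0=2, p_0 = 2*1 + 0 = 2, q_0 = 2*0 + 1 = 1.
  i=1: a_1=1, p_1 = 1*2 + 1 = 3, q_1 = 1*1 + 0 = 1.
  i=2: a_2=2, p_2 = 2*3 + 2 = 8, q_2 = 2*1 + 1 = 3.
  i=3: a_3=1, p_3 = 1*8 + 3 = 11, q_3 = 1*3 + 1 = 4.
  i=4: a_4=1, p_4 = 1*11 + 8 = 19, q_4 = 1*4 + 3 = 7.
  i=5: a_5=7, p_5 = 7*19 + 11 = 144, q_5 = 7*7 + 4 = 53.
q_5 = 53 > 11, so the last convergent with denominator <= 11 is p_4/q_4 = 19/7.
The closest fraction with denominator <= 11 is either p_4/q_4 or the intermediate fraction (k*p_4 + p_3)/(k*q_4 + q_3) with the largest k >= 1 whose denominator stays <= 11; these approach x as k grows, and every other convergent or intermediate fraction in range is farther away.
Largest k: floor((11 - q_3)/q_4) = floor((11 - 4)/7) = 1.
That gives (1*19 + 11)/(1*7 + 4) = 30/11.
Compare the errors: |x - 19/7| = |144*7 - 19*53|/(53*7) = 1/371, and |x - 30/11| = |144*11 - 30*53|/(53*11) = 6/583.
Cross-multiplying, 1*583 = 583 < 2226 = 6*371, so 1/371 is smaller: the convergent 19/7 is closer to x than 30/11.

19/7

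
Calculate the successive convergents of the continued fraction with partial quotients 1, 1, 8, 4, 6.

Using the convergent recurrence p_i = a_i*p_{i-1} + p_{i-2}, q_i = a_i*q_{i-1} + q_{i-2} with p_{-2}=0, p_{-1}=1, q_{-2}=1, q_{-1}=0:
  i=0: a_0=1, p_0 = 1*1 + 0 = 1, q_0 = 1*0 + 1 = 1.
  i=1: a_1=1, p_1 = 1*1 + 1 = 2, q_1 = 1*1 + 0 = 1.
  i=2: a_2=8, p_2 = 8*2 + 1 = 17, q_2 = 8*1 + 1 = 9.
  i=3: a_3=4, p_3 = 4*17 + 2 = 70, q_3 = 4*9 + 1 = 37.
  i=4: a_4=6, p_4 = 6*70 + 17 = 437, q_4 = 6*37 + 9 = 231.

1/1, 2/1, 17/9, 70/37, 437/231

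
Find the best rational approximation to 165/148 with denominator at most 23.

19/17

Expand x = 165/148 as a continued fraction with the Euclidean algorithm:
  165 = 1*148 + 17, so a_0 = 1.
  148 = 8*17 + 12, so a_1 = 8.
  17 = 1*12 + 5, so a_2 = 1.
  12 = 2*5 + 2, so a_3 = 2.
  5 = 2*2 + 1, so a_4 = 2.
  2 = 2*1 + 0, so a_5 = 2.
so x = [1; 8, 1, 2, 2, 2].
Convergents (p_i = a_i*p_{i-1} + p_{i-2}, q_i = a_i*q_{i-1} + q_{i-2} with p_{-2}=0, p_{-1}=1, q_{-2}=1, q_{-1}=0), until the denominator exceeds 23:
  i=0: a_0=1, p_0 = 1*1 + 0 = 1, q_0 = 1*0 + 1 = 1.
  i=1: a_1=8, p_1 = 8*1 + 1 = 9, q_1 = 8*1 + 0 = 8.
  i=2: a_2=1, p_2 = 1*9 + 1 = 10, q_2 = 1*8 + 1 = 9.
  i=3: a_3=2, p_3 = 2*10 + 9 = 29, q_3 = 2*9 + 8 = 26.
q_3 = 26 > 23, so the last convergent with denominator <= 23 is p_2/q_2 = 10/9.
The closest fraction with denominator <= 23 is either p_2/q_2 or the intermediate fraction (k*p_2 + p_1)/(k*q_2 + q_1) with the largest k >= 1 whose denominator stays <= 23; these approach x as k grows, and every other convergent or intermediate fraction in range is farther away.
Largest k: floor((23 - q_1)/q_2) = floor((23 - 8)/9) = 1.
That gives (1*10 + 9)/(1*9 + 8) = 19/17.
Compare the errors: |x - 10/9| = |165*9 - 10*148|/(148*9) = 5/1332, and |x - 19/17| = |165*17 - 19*148|/(148*17) = 7/2516.
Cross-multiplying, 7*1332 = 9324 < 12580 = 5*2516, so 7/2516 is smaller: the intermediate fraction 19/17 is closer to x than 10/9.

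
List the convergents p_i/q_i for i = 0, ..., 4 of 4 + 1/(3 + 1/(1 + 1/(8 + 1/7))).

4/1, 13/3, 17/4, 149/35, 1060/249

Using the convergent recurrence p_i = a_i*p_{i-1} + p_{i-2}, q_i = a_i*q_{i-1} + q_{i-2} with p_{-2}=0, p_{-1}=1, q_{-2}=1, q_{-1}=0:
  i=0: a_0=4, p_0 = 4*1 + 0 = 4, q_0 = 4*0 + 1 = 1.
  i=1: a_1=3, p_1 = 3*4 + 1 = 13, q_1 = 3*1 + 0 = 3.
  i=2: a_2=1, p_2 = 1*13 + 4 = 17, q_2 = 1*3 + 1 = 4.
  i=3: a_3=8, p_3 = 8*17 + 13 = 149, q_3 = 8*4 + 3 = 35.
  i=4: a_4=7, p_4 = 7*149 + 17 = 1060, q_4 = 7*35 + 4 = 249.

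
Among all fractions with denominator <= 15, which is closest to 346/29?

Expand x = 346/29 as a continued fraction with the Euclidean algorithm:
  346 = 11*29 + 27, so a_0 = 11.
  29 = 1*27 + 2, so a_1 = 1.
  27 = 13*2 + 1, so a_2 = 13.
  2 = 2*1 + 0, so a_3 = 2.
so x = [11; 1, 13, 2].
Convergents (p_i = a_i*p_{i-1} + p_{i-2}, q_i = a_i*q_{i-1} + q_{i-2} with p_{-2}=0, p_{-1}=1, q_{-2}=1, q_{-1}=0), until the denominator exceeds 15:
  i=0: a_0=11, p_0 = 11*1 + 0 = 11, q_0 = 11*0 + 1 = 1.
  i=1: a_1=1, p_1 = 1*11 + 1 = 12, q_1 = 1*1 + 0 = 1.
  i=2: a_2=13, p_2 = 13*12 + 11 = 167, q_2 = 13*1 + 1 = 14.
  i=3: a_3=2, p_3 = 2*167 + 12 = 346, q_3 = 2*14 + 1 = 29.
q_3 = 29 > 15, so the last convergent with denominator <= 15 is p_2/q_2 = 167/14.
The closest fraction with denominator <= 15 is either p_2/q_2 or the intermediate fraction (k*p_2 + p_1)/(k*q_2 + q_1) with the largest k >= 1 whose denominator stays <= 15; these approach x as k grows, and every other convergent or intermediate fraction in range is farther away.
Largest k: floor((15 - q_1)/q_2) = floor((15 - 1)/14) = 1.
That gives (1*167 + 12)/(1*14 + 1) = 179/15.
Compare the errors: |x - 167/14| = |346*14 - 167*29|/(29*14) = 1/406, and |x - 179/15| = |346*15 - 179*29|/(29*15) = 1/435.
Cross-multiplying, 1*406 = 406 < 435 = 1*435, so 1/435 is smaller: the intermediate fraction 179/15 is closer to x than 167/14.

179/15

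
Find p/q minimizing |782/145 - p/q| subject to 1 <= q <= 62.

Expand x = 782/145 as a continued fraction with the Euclidean algorithm:
  782 = 5*145 + 57, so a_0 = 5.
  145 = 2*57 + 31, so a_1 = 2.
  57 = 1*31 + 26, so a_2 = 1.
  31 = 1*26 + 5, so a_3 = 1.
  26 = 5*5 + 1, so a_4 = 5.
  5 = 5*1 + 0, so a_5 = 5.
so x = [5; 2, 1, 1, 5, 5].
Convergents (p_i = a_i*p_{i-1} + p_{i-2}, q_i = a_i*q_{i-1} + q_{i-2} with p_{-2}=0, p_{-1}=1, q_{-2}=1, q_{-1}=0), until the denominator exceeds 62:
  i=0: a_0=5, p_0 = 5*1 + 0 = 5, q_0 = 5*0 + 1 = 1.
  i=1: a_1=2, p_1 = 2*5 + 1 = 11, q_1 = 2*1 + 0 = 2.
  i=2: a_2=1, p_2 = 1*11 + 5 = 16, q_2 = 1*2 + 1 = 3.
  i=3: a_3=1, p_3 = 1*16 + 11 = 27, q_3 = 1*3 + 2 = 5.
  i=4: a_4=5, p_4 = 5*27 + 16 = 151, q_4 = 5*5 + 3 = 28.
  i=5: a_5=5, p_5 = 5*151 + 27 = 782, q_5 = 5*28 + 5 = 145.
q_5 = 145 > 62, so the last convergent with denominator <= 62 is p_4/q_4 = 151/28.
The closest fraction with denominator <= 62 is either p_4/q_4 or the intermediate fraction (k*p_4 + p_3)/(k*q_4 + q_3) with the largest k >= 1 whose denominator stays <= 62; these approach x as k grows, and every other convergent or intermediate fraction in range is farther away.
Largest k: floor((62 - q_3)/q_4) = floor((62 - 5)/28) = 2.
That gives (2*151 + 27)/(2*28 + 5) = 329/61.
Compare the errors: |x - 151/28| = |782*28 - 151*145|/(145*28) = 1/4060, and |x - 329/61| = |782*61 - 329*145|/(145*61) = 3/8845.
Cross-multiplying, 1*8845 = 8845 < 12180 = 3*4060, so 1/4060 is smaller: the convergent 151/28 is closer to x than 329/61.

151/28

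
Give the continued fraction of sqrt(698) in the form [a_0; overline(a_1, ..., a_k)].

[26; overline(2, 2, 1, 1, 1, 1, 2, 2, 52)]

Write x_i = (sqrt(698) + m_i)/d_i with (m_0, d_0) = (0, 1). a_0 = floor(sqrt(698)) = 26, since 26^2 = 676 <= 698 < 729 = 27^2.
Iterate m_{i+1} = d_i*a_i - m_i, d_{i+1} = (698 - m_{i+1}^2)/d_i, a_{i+1} = floor((a_0 + m_{i+1})/d_{i+1}):
  m_1 = 1*26 - 0 = 26, d_1 = (698 - 26^2)/1 = 22/1 = 22, a_1 = floor((26 + 26)/22) = 2.
  m_2 = 22*2 - 26 = 18, d_2 = (698 - 18^2)/22 = 374/22 = 17, a_2 = floor((26 + 18)/17) = 2.
  m_3 = 17*2 - 18 = 16, d_3 = (698 - 16^2)/17 = 442/17 = 26, a_3 = floor((26 + 16)/26) = 1.
  m_4 = 26*1 - 16 = 10, d_4 = (698 - 10^2)/26 = 598/26 = 23, a_4 = floor((26 + 10)/23) = 1.
  m_5 = 23*1 - 10 = 13, d_5 = (698 - 13^2)/23 = 529/23 = 23, a_5 = floor((26 + 13)/23) = 1.
  m_6 = 23*1 - 13 = 10, d_6 = (698 - 10^2)/23 = 598/23 = 26, a_6 = floor((26 + 10)/26) = 1.
  m_7 = 26*1 - 10 = 16, d_7 = (698 - 16^2)/26 = 442/26 = 17, a_7 = floor((26 + 16)/17) = 2.
  m_8 = 17*2 - 16 = 18, d_8 = (698 - 18^2)/17 = 374/17 = 22, a_8 = floor((26 + 18)/22) = 2.
  m_9 = 22*2 - 18 = 26, d_9 = (698 - 26^2)/22 = 22/22 = 1, a_9 = floor((26 + 26)/1) = 52.
  m_10 = 1*52 - 26 = 26, d_10 = (698 - 26^2)/1 = 22/1 = 22: (m_10, d_10) = (m_1, d_1) = (26, 22), so from here the quotients repeat a_1, ..., a_9; the period length is 9.
Hence the expansion of sqrt(698) is a_0 = 26 followed by the repeating block 2, 2, 1, 1, 1, 1, 2, 2, 52 (period 9).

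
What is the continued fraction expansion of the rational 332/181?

[1; 1, 5, 30]

Run the Euclidean algorithm on 332 and 181; the successive quotients are the partial quotients a_0, a_1, ... (each step inverts the fractional part left over by the previous one):
  332 = 1*181 + 151, so a_0 = 1.
  181 = 1*151 + 30, so a_1 = 1.
  151 = 5*30 + 1, so a_2 = 5.
  30 = 30*1 + 0, so a_3 = 30.
The remainder reaches 0 after 4 divisions, so the expansion has 4 partial quotients, read off in order.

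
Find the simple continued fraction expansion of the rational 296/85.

[3; 2, 13, 1, 2]

Run the Euclidean algorithm on 296 and 85; the successive quotients are the partial quotients a_0, a_1, ... (each step inverts the fractional part left over by the previous one):
  296 = 3*85 + 41, so a_0 = 3.
  85 = 2*41 + 3, so a_1 = 2.
  41 = 13*3 + 2, so a_2 = 13.
  3 = 1*2 + 1, so a_3 = 1.
  2 = 2*1 + 0, so a_4 = 2.
The remainder reaches 0 after 5 divisions, so the expansion has 5 partial quotients, read off in order.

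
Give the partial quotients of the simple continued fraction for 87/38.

[2; 3, 2, 5]

Run the Euclidean algorithm on 87 and 38; the successive quotients are the partial quotients a_0, a_1, ... (each step inverts the fractional part left over by the previous one):
  87 = 2*38 + 11, so a_0 = 2.
  38 = 3*11 + 5, so a_1 = 3.
  11 = 2*5 + 1, so a_2 = 2.
  5 = 5*1 + 0, so a_3 = 5.
The remainder reaches 0 after 4 divisions, so the expansion has 4 partial quotients, read off in order.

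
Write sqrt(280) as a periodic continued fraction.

[16; (1, 2, 1, 2, 1, 32)]

Write x_i = (sqrt(280) + m_i)/d_i with (m_0, d_0) = (0, 1). a_0 = floor(sqrt(280)) = 16, since 16^2 = 256 <= 280 < 289 = 17^2.
Iterate m_{i+1} = d_i*a_i - m_i, d_{i+1} = (280 - m_{i+1}^2)/d_i, a_{i+1} = floor((a_0 + m_{i+1})/d_{i+1}):
  m_1 = 1*16 - 0 = 16, d_1 = (280 - 16^2)/1 = 24/1 = 24, a_1 = floor((16 + 16)/24) = 1.
  m_2 = 24*1 - 16 = 8, d_2 = (280 - 8^2)/24 = 216/24 = 9, a_2 = floor((16 + 8)/9) = 2.
  m_3 = 9*2 - 8 = 10, d_3 = (280 - 10^2)/9 = 180/9 = 20, a_3 = floor((16 + 10)/20) = 1.
  m_4 = 20*1 - 10 = 10, d_4 = (280 - 10^2)/20 = 180/20 = 9, a_4 = floor((16 + 10)/9) = 2.
  m_5 = 9*2 - 10 = 8, d_5 = (280 - 8^2)/9 = 216/9 = 24, a_5 = floor((16 + 8)/24) = 1.
  m_6 = 24*1 - 8 = 16, d_6 = (280 - 16^2)/24 = 24/24 = 1, a_6 = floor((16 + 16)/1) = 32.
  m_7 = 1*32 - 16 = 16, d_7 = (280 - 16^2)/1 = 24/1 = 24: (m_7, d_7) = (m_1, d_1) = (16, 24), so from here the quotients repeat a_1, ..., a_6; the period length is 6.
Hence the expansion of sqrt(280) is a_0 = 16 followed by the repeating block 1, 2, 1, 2, 1, 32 (period 6).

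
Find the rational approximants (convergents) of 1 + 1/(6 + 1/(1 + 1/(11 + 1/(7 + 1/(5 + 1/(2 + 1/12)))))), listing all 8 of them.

1/1, 7/6, 8/7, 95/83, 673/588, 3460/3023, 7593/6634, 94576/82631

Using the convergent recurrence p_i = a_i*p_{i-1} + p_{i-2}, q_i = a_i*q_{i-1} + q_{i-2} with p_{-2}=0, p_{-1}=1, q_{-2}=1, q_{-1}=0:
  i=0: a_0=1, p_0 = 1*1 + 0 = 1, q_0 = 1*0 + 1 = 1.
  i=1: a_1=6, p_1 = 6*1 + 1 = 7, q_1 = 6*1 + 0 = 6.
  i=2: a_2=1, p_2 = 1*7 + 1 = 8, q_2 = 1*6 + 1 = 7.
  i=3: a_3=11, p_3 = 11*8 + 7 = 95, q_3 = 11*7 + 6 = 83.
  i=4: a_4=7, p_4 = 7*95 + 8 = 673, q_4 = 7*83 + 7 = 588.
  i=5: a_5=5, p_5 = 5*673 + 95 = 3460, q_5 = 5*588 + 83 = 3023.
  i=6: a_6=2, p_6 = 2*3460 + 673 = 7593, q_6 = 2*3023 + 588 = 6634.
  i=7: a_7=12, p_7 = 12*7593 + 3460 = 94576, q_7 = 12*6634 + 3023 = 82631.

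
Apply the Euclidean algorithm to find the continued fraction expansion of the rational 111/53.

Run the Euclidean algorithm on 111 and 53; the successive quotients are the partial quotients a_0, a_1, ... (each step inverts the fractional part left over by the previous one):
  111 = 2*53 + 5, so a_0 = 2.
  53 = 10*5 + 3, so a_1 = 10.
  5 = 1*3 + 2, so a_2 = 1.
  3 = 1*2 + 1, so a_3 = 1.
  2 = 2*1 + 0, so a_4 = 2.
The remainder reaches 0 after 5 divisions, so the expansion has 5 partial quotients, read off in order.

[2; 10, 1, 1, 2]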